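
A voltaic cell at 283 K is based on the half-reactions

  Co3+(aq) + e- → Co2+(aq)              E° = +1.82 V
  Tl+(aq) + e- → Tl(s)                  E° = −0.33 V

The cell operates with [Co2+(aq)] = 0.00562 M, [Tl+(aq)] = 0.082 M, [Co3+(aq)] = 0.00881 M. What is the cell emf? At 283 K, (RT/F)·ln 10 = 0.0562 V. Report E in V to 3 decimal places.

+2.222 V

Since E°(Co³⁺/Co²⁺) > E°(Tl⁺/Tl), Co³⁺/Co²⁺ serves as the cathode.
E°cell = E°cat − E°an = +1.82 − (−0.33) = +2.15 V; n = 1.
Balancing gives Co3+(aq) + Tl(s) → Co2+(aq) + Tl+(aq); hence Q = ([Co2+(aq)]·[Tl+(aq)]) / [Co3+(aq)] = 0.0523 (log Q = −1.281).
By the Nernst equation, E = +2.15 − (0.0562/1)·(−1.281) = +2.222 V.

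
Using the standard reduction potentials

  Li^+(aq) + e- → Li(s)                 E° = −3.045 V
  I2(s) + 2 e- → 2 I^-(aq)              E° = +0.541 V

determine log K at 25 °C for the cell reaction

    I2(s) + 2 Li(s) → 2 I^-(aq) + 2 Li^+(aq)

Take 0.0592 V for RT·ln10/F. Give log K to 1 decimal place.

log K = 121.1

The I₂/I⁻ couple is reduced (cathode); E°cell = +0.541 − (−3.045) = +3.586 V with n = 2.
At equilibrium E = 0, so log K = nE°cell / 0.0592 = (2)(+3.586) / 0.0592 = 121.1.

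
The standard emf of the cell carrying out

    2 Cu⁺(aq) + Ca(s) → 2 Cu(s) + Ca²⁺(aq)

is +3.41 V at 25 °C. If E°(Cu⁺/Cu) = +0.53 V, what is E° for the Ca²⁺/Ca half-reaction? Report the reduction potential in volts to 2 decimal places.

In the reaction as written the Cu⁺/Cu couple is reduced (cathode) and Ca²⁺/Ca is oxidized (anode), so E°cell = E°(Cu⁺/Cu) − E°(Ca²⁺/Ca).
E°(Ca²⁺/Ca) = E°(cathode) − E°cell = +0.53 − (+3.41) = −2.88 V.

−2.88 V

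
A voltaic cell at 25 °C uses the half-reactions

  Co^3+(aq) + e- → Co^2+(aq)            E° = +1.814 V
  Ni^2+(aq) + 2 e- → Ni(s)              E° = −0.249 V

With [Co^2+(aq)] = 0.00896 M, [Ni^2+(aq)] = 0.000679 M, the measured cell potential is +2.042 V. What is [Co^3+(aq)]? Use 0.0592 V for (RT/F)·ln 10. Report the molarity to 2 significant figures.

0.00010 M

Co³⁺/Co²⁺ is the cathode (higher E°); E°cell = +1.814 − (−0.249) = +2.063 V with n = 2.
From the Nernst equation, log Q = n(E° − E)/0.0592 = 2·(+2.063 − (+2.042))/0.0592 = 0.709.
The balanced reaction is 2 Co^3+(aq) + Ni(s) → 2 Co^2+(aq) + Ni^2+(aq), so Q = ([Co^2+(aq)]^2·[Ni^2+(aq)]) / [Co^3+(aq)]^2.
Substituting the known concentrations and solving, log [Co^3+(aq)] = −3.986 and [Co^3+(aq)] = 0.00010 M.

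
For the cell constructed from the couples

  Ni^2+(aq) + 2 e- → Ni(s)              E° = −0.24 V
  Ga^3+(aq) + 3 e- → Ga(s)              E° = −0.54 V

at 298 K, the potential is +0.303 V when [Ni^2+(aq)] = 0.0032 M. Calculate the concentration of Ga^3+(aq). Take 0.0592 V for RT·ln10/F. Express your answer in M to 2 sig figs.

The Ni²⁺/Ni couple has the larger reduction potential, so it is the cathode: E°cell = −0.24 − (−0.54) = +0.30 V and n = 6.
Rearranging E = E° − (0.0592/n)·log Q gives log Q = 6(+0.30 − (+0.303))/0.0592 = −0.304.
The balanced reaction is 3 Ni^2+(aq) + 2 Ga(s) → 3 Ni(s) + 2 Ga^3+(aq), so Q = [Ga^3+(aq)]^2 / [Ni^2+(aq)]^3.
Solving for the unknown gives log [Ga^3+(aq)] = −3.894, so [Ga^3+(aq)] ≈ 0.00013 M.

0.00013 M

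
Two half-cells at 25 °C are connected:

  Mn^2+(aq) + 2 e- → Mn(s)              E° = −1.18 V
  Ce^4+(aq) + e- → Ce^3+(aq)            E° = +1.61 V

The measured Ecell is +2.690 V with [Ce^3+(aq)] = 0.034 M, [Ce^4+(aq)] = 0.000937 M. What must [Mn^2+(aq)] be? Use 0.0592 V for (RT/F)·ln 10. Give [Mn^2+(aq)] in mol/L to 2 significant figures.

With Ce⁴⁺/Ce³⁺ at the cathode and Mn²⁺/Mn at the anode, E°cell = +1.61 − (−1.18) = +2.79 V (n = 2).
From the Nernst equation, log Q = n(E° − E)/0.0592 = 2·(+2.79 − (+2.690))/0.0592 = 3.378.
For 2 Ce^4+(aq) + Mn(s) → 2 Ce^3+(aq) + Mn^2+(aq), the reaction quotient is Q = ([Ce^3+(aq)]^2·[Mn^2+(aq)]) / [Ce^4+(aq)]^2.
Substituting the known concentrations and solving, log [Mn^2+(aq)] = 0.259 and [Mn^2+(aq)] = 1.8 M.

1.8 M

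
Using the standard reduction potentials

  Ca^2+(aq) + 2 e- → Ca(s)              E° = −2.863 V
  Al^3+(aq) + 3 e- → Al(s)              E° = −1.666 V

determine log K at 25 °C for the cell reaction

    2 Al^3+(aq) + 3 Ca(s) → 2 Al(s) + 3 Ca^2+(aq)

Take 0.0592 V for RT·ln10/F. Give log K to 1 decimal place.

log K = 121.3

The Al³⁺/Al couple is reduced (cathode); E°cell = −1.666 − (−2.863) = +1.197 V with n = 6.
At equilibrium E = 0, so log K = nE°cell / 0.0592 = (6)(+1.197) / 0.0592 = 121.3.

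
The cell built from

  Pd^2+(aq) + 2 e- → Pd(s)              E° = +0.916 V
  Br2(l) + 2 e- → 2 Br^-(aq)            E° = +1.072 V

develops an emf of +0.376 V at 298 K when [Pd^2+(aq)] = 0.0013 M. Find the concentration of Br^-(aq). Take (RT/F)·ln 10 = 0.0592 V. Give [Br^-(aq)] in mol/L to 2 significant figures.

With Br₂/Br⁻ at the cathode and Pd²⁺/Pd at the anode, E°cell = +1.072 − (+0.916) = +0.156 V (n = 2).
Since E = E° − (0.0592/n)·log Q, log Q = n(E° − E)/0.0592 = −7.432.
Balancing electrons gives Br2(l) + Pd(s) → 2 Br^-(aq) + Pd^2+(aq); thus Q = [Br^-(aq)]^2·[Pd^2+(aq)].
Solving for the unknown gives log [Br^-(aq)] = −2.273, so [Br^-(aq)] ≈ 0.0053 M.

0.0053 M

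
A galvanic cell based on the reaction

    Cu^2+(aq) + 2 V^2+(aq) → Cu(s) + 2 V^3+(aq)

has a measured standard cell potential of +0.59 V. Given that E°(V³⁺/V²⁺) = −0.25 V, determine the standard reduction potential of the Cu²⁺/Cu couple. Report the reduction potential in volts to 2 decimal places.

+0.34 V

In the reaction as written the Cu²⁺/Cu couple is reduced (cathode) and V³⁺/V²⁺ is oxidized (anode), so E°cell = E°(Cu²⁺/Cu) − E°(V³⁺/V²⁺).
E°(Cu²⁺/Cu) = E°cell + E°(anode) = +0.59 + (−0.25) = +0.34 V.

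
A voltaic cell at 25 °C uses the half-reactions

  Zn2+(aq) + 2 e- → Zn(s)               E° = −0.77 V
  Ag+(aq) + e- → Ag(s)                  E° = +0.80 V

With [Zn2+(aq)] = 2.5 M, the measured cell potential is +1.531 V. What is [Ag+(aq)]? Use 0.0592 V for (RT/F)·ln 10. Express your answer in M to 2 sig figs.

0.35 M

With Ag⁺/Ag at the cathode and Zn²⁺/Zn at the anode, E°cell = +0.80 − (−0.77) = +1.57 V (n = 2).
Since E = E° − (0.0592/n)·log Q, log Q = n(E° − E)/0.0592 = 1.318.
The balanced reaction is 2 Ag+(aq) + Zn(s) → 2 Ag(s) + Zn2+(aq), so Q = [Zn2+(aq)] / [Ag+(aq)]^2.
Isolating [Ag+(aq)] in Q = 10^{1.318} yields log [Ag+(aq)] = −0.460, i.e. 0.35 M.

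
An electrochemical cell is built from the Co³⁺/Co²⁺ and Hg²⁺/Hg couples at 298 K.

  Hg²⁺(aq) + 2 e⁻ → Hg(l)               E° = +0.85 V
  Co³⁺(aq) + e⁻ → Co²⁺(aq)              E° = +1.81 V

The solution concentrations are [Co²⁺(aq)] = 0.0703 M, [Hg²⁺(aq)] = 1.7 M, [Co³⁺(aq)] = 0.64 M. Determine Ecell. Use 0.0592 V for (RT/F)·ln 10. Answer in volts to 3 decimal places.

Co³⁺/Co²⁺ is reduced (cathode, E° = +1.81 V) and Hg²⁺/Hg is oxidized (anode).
E°cell = E°cat − E°an = +1.81 − (+0.85) = +0.96 V; n = 2.
For the overall reaction 2 Co³⁺(aq) + Hg(l) → 2 Co²⁺(aq) + Hg²⁺(aq), Q = ([Co²⁺(aq)]^2·[Hg²⁺(aq)]) / [Co³⁺(aq)]^2 = 0.0205, giving log Q = −1.688.
By the Nernst equation, E = +0.96 − (0.0592/2)·(−1.688) = +1.010 V.

+1.010 V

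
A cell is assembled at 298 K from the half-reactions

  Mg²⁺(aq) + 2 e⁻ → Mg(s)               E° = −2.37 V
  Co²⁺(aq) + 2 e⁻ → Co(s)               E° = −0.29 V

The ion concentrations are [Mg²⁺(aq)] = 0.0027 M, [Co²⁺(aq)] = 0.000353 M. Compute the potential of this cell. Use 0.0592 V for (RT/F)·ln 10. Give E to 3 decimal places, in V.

Co²⁺/Co is reduced (cathode, E° = −0.29 V) and Mg²⁺/Mg is oxidized (anode).
E°cell = −0.29 − (−2.37) = +2.08 V, with n = 2 electrons transferred.
Balancing gives Co²⁺(aq) + Mg(s) → Co(s) + Mg²⁺(aq); hence Q = [Mg²⁺(aq)] / [Co²⁺(aq)] = 7.65 (log Q = 0.884).
By the Nernst equation, E = +2.08 − (0.0592/2)·(0.884) = +2.054 V.

+2.054 V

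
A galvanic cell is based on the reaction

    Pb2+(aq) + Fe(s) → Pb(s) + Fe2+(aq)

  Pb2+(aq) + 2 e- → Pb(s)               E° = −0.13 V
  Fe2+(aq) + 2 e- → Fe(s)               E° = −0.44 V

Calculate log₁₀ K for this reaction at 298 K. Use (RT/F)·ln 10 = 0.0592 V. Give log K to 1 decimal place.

log K = 10.5

The Pb²⁺/Pb couple is reduced (cathode); E°cell = −0.13 − (−0.44) = +0.31 V with n = 2.
At equilibrium E = 0, so log K = nE°cell / 0.0592 = (2)(+0.31) / 0.0592 = 10.5.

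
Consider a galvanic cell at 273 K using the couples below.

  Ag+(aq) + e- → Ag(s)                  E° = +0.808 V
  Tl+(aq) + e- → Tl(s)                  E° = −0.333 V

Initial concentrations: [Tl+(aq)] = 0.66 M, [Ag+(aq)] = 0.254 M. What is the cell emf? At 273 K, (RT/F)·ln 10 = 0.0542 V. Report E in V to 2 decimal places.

Ag⁺/Ag is reduced (cathode, E° = +0.808 V) and Tl⁺/Tl is oxidized (anode).
E°cell = +0.808 − (−0.333) = +1.141 V, with n = 1 electron transferred.
For the overall reaction Ag+(aq) + Tl(s) → Ag(s) + Tl+(aq), Q = [Tl+(aq)] / [Ag+(aq)] = 2.6, giving log Q = 0.415.
By the Nernst equation, E = +1.141 − (0.0542/1)·(0.415) = +1.12 V.

+1.12 V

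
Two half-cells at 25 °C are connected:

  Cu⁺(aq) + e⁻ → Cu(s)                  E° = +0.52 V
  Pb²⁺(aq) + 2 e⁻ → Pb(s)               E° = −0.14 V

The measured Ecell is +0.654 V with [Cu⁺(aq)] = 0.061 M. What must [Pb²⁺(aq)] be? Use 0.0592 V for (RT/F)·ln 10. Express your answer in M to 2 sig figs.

0.0059 M

Cu⁺/Cu is the cathode (higher E°); E°cell = +0.52 − (−0.14) = +0.66 V with n = 2.
From the Nernst equation, log Q = n(E° − E)/0.0592 = 2·(+0.66 − (+0.654))/0.0592 = 0.203.
Balancing electrons gives 2 Cu⁺(aq) + Pb(s) → 2 Cu(s) + Pb²⁺(aq); thus Q = [Pb²⁺(aq)] / [Cu⁺(aq)]^2.
Isolating [Pb²⁺(aq)] in Q = 10^{0.203} yields log [Pb²⁺(aq)] = −2.226, i.e. 0.0059 M.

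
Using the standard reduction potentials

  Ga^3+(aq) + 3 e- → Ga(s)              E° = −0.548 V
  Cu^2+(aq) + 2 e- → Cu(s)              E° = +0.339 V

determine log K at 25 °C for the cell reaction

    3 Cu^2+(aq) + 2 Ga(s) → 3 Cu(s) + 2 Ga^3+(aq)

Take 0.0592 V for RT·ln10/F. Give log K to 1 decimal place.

log K = 89.9

The Cu²⁺/Cu couple is reduced (cathode); E°cell = +0.339 − (−0.548) = +0.887 V with n = 6.
At equilibrium E = 0, so log K = nE°cell / 0.0592 = (6)(+0.887) / 0.0592 = 89.9.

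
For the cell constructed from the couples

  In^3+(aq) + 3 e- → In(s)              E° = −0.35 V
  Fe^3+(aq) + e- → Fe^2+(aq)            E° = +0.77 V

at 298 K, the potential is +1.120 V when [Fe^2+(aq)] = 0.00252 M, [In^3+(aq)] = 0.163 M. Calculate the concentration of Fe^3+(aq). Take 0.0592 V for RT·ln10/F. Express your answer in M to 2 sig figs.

The Fe³⁺/Fe²⁺ couple has the larger reduction potential, so it is the cathode: E°cell = +0.77 − (−0.35) = +1.12 V and n = 3.
From the Nernst equation, log Q = n(E° − E)/0.0592 = 3·(+1.12 − (+1.120))/0.0592 = 0.000.
The balanced reaction is 3 Fe^3+(aq) + In(s) → 3 Fe^2+(aq) + In^3+(aq), so Q = ([Fe^2+(aq)]^3·[In^3+(aq)]) / [Fe^3+(aq)]^3.
Solving for the unknown gives log [Fe^3+(aq)] = −2.861, so [Fe^3+(aq)] ≈ 0.0014 M.

0.0014 M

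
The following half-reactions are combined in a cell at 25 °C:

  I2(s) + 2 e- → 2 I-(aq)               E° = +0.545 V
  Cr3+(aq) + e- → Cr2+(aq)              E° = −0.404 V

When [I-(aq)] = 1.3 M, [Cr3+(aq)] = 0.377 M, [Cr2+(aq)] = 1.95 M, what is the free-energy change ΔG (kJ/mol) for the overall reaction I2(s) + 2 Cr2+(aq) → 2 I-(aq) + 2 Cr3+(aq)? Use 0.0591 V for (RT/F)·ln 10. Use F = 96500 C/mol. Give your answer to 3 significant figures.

With I₂/I⁻ reduced at the cathode, E°cell = +0.545 − (−0.404) = +0.949 V and n = 2.
The reaction quotient is ([I-(aq)]^2·[Cr3+(aq)]^2) / [Cr2+(aq)]^2 = 0.0632; by Nernst, E = +0.949 − (0.0591/2)(−1.199) = +0.9844 V.
Then ΔG = −nFE = −2 × 96500 × +0.9844 J/mol = −190 kJ/mol.

−190 kJ/mol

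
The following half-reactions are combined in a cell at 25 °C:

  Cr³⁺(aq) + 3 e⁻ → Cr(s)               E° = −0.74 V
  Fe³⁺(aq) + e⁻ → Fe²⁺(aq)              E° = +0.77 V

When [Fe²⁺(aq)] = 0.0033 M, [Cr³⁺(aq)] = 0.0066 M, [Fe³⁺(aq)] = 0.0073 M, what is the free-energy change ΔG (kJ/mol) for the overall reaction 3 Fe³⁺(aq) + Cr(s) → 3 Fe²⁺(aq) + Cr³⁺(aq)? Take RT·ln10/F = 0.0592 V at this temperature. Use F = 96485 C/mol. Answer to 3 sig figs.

With Fe³⁺/Fe²⁺ reduced at the cathode, E°cell = +0.77 − (−0.74) = +1.51 V and n = 3.
The reaction quotient is ([Fe²⁺(aq)]^3·[Cr³⁺(aq)]) / [Fe³⁺(aq)]^3 = 0.00061; by Nernst, E = +1.51 − (0.0592/3)(−3.215) = +1.5734 V.
ΔG = −nFE = −(3)(96485)(+1.5734) J/mol = −455 kJ/mol.

−455 kJ/mol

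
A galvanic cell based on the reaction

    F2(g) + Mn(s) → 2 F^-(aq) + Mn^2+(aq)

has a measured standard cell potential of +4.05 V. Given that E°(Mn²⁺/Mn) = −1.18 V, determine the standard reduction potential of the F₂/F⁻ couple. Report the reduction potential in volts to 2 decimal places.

In the reaction as written the F₂/F⁻ couple is reduced (cathode) and Mn²⁺/Mn is oxidized (anode), so E°cell = E°(F₂/F⁻) − E°(Mn²⁺/Mn).
E°(F₂/F⁻) = E°cell + E°(anode) = +4.05 + (−1.18) = +2.87 V.

+2.87 V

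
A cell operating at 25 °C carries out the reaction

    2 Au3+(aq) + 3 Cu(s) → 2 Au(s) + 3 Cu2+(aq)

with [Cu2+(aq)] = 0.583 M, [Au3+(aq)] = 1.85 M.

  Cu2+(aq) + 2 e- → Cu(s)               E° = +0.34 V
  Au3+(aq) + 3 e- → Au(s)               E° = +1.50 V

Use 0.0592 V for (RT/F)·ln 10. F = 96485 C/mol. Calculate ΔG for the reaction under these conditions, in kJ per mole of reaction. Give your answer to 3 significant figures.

The standard cell potential is +1.50 − (+0.34) = +1.16 V, with n = 6 electrons in the balanced equation.
Here Q = [Cu2+(aq)]^3 / [Au3+(aq)]^2 = 0.0579 (log Q = −1.237), giving E = +1.16 − (0.0592/6)·(−1.237) = +1.1722 V.
ΔG = −nFE = −(6)(96485)(+1.1722) J/mol = −679 kJ/mol.

−679 kJ/mol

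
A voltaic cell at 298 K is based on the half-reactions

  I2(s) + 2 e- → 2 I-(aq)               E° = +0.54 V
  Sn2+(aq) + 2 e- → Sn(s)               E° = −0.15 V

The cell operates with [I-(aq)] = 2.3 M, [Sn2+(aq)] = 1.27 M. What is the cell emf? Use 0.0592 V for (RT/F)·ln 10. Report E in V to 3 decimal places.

Since E°(I₂/I⁻) > E°(Sn²⁺/Sn), I₂/I⁻ serves as the cathode.
The standard potential is +0.54 − (−0.15) = +0.69 V and the balanced reaction transfers n = 2 electrons.
The balanced reaction is I2(s) + Sn(s) → 2 I-(aq) + Sn2+(aq), so Q = [I-(aq)]^2·[Sn2+(aq)] = 6.72 and log Q = 0.827.
E = E° − (0.0592/n)·log Q = +0.69 − (0.0592/2)(0.827) = +0.666 V.

+0.666 V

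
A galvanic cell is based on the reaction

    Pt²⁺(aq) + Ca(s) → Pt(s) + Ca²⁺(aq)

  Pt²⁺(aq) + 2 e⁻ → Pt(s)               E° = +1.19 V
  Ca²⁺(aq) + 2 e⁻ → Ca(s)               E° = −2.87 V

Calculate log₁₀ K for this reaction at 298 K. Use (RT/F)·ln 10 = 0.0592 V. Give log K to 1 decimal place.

log K = 137.2

The Pt²⁺/Pt couple is reduced (cathode); E°cell = +1.19 − (−2.87) = +4.06 V with n = 2.
At equilibrium E = 0, so log K = nE°cell / 0.0592 = (2)(+4.06) / 0.0592 = 137.2.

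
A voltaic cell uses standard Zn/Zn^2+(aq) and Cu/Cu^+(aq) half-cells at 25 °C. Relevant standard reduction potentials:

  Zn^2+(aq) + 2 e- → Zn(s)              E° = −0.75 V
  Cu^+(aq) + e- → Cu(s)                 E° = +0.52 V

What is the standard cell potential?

+1.27 V

The Cu⁺/Cu couple has the higher E°, so Cu ion is reduced (cathode) and Zn is oxidized (anode).
E°cell = E°(cathode) − E°(anode) = +0.52 − (−0.75) = +1.27 V.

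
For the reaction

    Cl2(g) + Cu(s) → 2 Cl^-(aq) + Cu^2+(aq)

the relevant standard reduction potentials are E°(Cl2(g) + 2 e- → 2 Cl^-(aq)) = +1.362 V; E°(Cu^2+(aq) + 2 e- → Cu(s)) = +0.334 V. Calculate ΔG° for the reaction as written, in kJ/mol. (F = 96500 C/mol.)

In the reaction as written Cl2(g) is reduced, so the Cl₂/Cl⁻ couple is the cathode and Cu²⁺/Cu is the anode.
E°cell = +1.362 − (+0.334) = +1.028 V; balancing electrons gives n = 2.
ΔG° = −nFE°cell = −(2)(96500)(+1.028) J/mol = −198 kJ/mol.

−198 kJ/mol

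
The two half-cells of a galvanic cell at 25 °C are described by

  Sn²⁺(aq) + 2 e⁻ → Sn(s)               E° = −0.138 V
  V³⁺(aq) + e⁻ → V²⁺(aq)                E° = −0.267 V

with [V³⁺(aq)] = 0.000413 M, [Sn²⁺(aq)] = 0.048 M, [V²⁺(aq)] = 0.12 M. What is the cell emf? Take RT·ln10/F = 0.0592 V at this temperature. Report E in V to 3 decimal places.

+0.236 V

Sn²⁺/Sn is reduced (cathode, E° = −0.138 V) and V³⁺/V²⁺ is oxidized (anode).
The standard potential is −0.138 − (−0.267) = +0.129 V and the balanced reaction transfers n = 2 electrons.
The balanced reaction is Sn²⁺(aq) + 2 V²⁺(aq) → Sn(s) + 2 V³⁺(aq), so Q = [V³⁺(aq)]^2 / ([Sn²⁺(aq)]·[V²⁺(aq)]^2) = 0.000247 and log Q = −3.608.
Applying E = E° − (RT ln10/nF)·log Q gives +0.129 − (0.0592/2)(−3.608) = +0.236 V.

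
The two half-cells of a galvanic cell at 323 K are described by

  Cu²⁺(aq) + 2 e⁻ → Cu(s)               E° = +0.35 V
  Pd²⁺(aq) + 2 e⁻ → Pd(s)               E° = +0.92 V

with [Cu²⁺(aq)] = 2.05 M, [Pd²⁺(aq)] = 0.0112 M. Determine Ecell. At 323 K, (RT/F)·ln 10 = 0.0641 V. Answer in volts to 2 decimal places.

+0.50 V

The Pd²⁺/Pd couple has the more positive E°, so it is the cathode; Cu²⁺/Cu is the anode.
E°cell = +0.92 − (+0.35) = +0.57 V, with n = 2 electrons transferred.
For the overall reaction Pd²⁺(aq) + Cu(s) → Pd(s) + Cu²⁺(aq), Q = [Cu²⁺(aq)] / [Pd²⁺(aq)] = 183, giving log Q = 2.263.
By the Nernst equation, E = +0.57 − (0.0641/2)·(2.263) = +0.50 V.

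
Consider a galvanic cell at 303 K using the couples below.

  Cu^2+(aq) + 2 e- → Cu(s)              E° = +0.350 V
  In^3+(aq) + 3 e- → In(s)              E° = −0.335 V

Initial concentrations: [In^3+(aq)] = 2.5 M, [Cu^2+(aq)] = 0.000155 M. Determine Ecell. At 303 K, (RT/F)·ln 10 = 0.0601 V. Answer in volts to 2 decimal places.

The Cu²⁺/Cu couple has the more positive E°, so it is the cathode; In³⁺/In is the anode.
E°cell = +0.350 − (−0.335) = +0.685 V, with n = 6 electrons transferred.
Balancing gives 3 Cu^2+(aq) + 2 In(s) → 3 Cu(s) + 2 In^3+(aq); hence Q = [In^3+(aq)]^2 / [Cu^2+(aq)]^3 = 1.68×10^12 (log Q = 12.225).
By the Nernst equation, E = +0.685 − (0.0601/6)·(12.225) = +0.56 V.

+0.56 V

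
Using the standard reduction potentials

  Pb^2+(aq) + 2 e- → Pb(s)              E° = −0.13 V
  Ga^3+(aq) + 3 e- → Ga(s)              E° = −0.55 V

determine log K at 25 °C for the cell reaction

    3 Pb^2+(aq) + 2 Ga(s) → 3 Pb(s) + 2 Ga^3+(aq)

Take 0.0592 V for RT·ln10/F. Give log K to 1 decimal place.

log K = 42.6

The Pb²⁺/Pb couple is reduced (cathode); E°cell = −0.13 − (−0.55) = +0.42 V with n = 6.
At equilibrium E = 0, so log K = nE°cell / 0.0592 = (6)(+0.42) / 0.0592 = 42.6.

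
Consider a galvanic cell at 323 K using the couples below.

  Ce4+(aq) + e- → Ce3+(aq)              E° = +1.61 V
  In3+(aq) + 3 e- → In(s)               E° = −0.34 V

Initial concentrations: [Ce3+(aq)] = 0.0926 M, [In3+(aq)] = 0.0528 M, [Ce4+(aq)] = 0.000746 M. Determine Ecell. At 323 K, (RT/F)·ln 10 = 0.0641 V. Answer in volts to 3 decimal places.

Ce⁴⁺/Ce³⁺ is reduced (cathode, E° = +1.61 V) and In³⁺/In is oxidized (anode).
E°cell = +1.61 − (−0.34) = +1.95 V, with n = 3 electrons transferred.
Balancing gives 3 Ce4+(aq) + In(s) → 3 Ce3+(aq) + In3+(aq); hence Q = ([Ce3+(aq)]^3·[In3+(aq)]) / [Ce4+(aq)]^3 = 1.01×10^5 (log Q = 5.004).
E = E° − (0.0641/n)·log Q = +1.95 − (0.0641/3)(5.004) = +1.843 V.

+1.843 V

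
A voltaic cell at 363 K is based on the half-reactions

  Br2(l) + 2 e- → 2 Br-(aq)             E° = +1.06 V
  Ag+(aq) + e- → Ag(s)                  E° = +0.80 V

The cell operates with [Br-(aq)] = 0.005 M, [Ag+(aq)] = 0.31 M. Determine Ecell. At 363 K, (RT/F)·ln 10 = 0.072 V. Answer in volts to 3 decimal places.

The Br₂/Br⁻ couple has the more positive E°, so it is the cathode; Ag⁺/Ag is the anode.
The standard potential is +1.06 − (+0.80) = +0.26 V and the balanced reaction transfers n = 2 electrons.
Balancing gives Br2(l) + 2 Ag(s) → 2 Br-(aq) + 2 Ag+(aq); hence Q = [Br-(aq)]^2·[Ag+(aq)]^2 = 2.4×10^−6 (log Q = −5.619).
Applying E = E° − (RT ln10/nF)·log Q gives +0.26 − (0.072/2)(−5.619) = +0.462 V.

+0.462 V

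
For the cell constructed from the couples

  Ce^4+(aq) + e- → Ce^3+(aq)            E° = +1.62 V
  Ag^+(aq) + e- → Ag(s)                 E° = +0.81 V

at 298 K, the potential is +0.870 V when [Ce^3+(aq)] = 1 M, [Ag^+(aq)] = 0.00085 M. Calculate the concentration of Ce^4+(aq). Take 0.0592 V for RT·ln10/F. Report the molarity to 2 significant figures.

Ce⁴⁺/Ce³⁺ is the cathode (higher E°); E°cell = +1.62 − (+0.81) = +0.81 V with n = 1.
Since E = E° − (0.0592/n)·log Q, log Q = n(E° − E)/0.0592 = −1.014.
For Ce^4+(aq) + Ag(s) → Ce^3+(aq) + Ag^+(aq), the reaction quotient is Q = ([Ce^3+(aq)]·[Ag^+(aq)]) / [Ce^4+(aq)].
Substituting the known concentrations and solving, log [Ce^4+(aq)] = −2.057 and [Ce^4+(aq)] = 0.0088 M.

0.0088 M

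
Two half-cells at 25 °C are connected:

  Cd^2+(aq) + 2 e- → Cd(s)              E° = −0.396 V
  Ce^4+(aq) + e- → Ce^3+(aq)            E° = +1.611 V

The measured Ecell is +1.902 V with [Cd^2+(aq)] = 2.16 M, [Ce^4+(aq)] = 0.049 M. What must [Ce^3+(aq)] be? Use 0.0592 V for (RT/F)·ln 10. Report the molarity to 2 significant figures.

2.0 M

With Ce⁴⁺/Ce³⁺ at the cathode and Cd²⁺/Cd at the anode, E°cell = +1.611 − (−0.396) = +2.007 V (n = 2).
Rearranging E = E° − (0.0592/n)·log Q gives log Q = 2(+2.007 − (+1.902))/0.0592 = 3.547.
For 2 Ce^4+(aq) + Cd(s) → 2 Ce^3+(aq) + Cd^2+(aq), the reaction quotient is Q = ([Ce^3+(aq)]^2·[Cd^2+(aq)]) / [Ce^4+(aq)]^2.
Solving for the unknown gives log [Ce^3+(aq)] = 0.296, so [Ce^3+(aq)] ≈ 2.0 M.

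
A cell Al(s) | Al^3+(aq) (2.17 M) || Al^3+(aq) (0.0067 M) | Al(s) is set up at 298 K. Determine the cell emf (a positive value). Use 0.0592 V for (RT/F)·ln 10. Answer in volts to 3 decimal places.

For a concentration cell E°cell = 0, since both electrodes use the same couple.
The compartment with the higher Al^3+(aq) concentration (2.17 M) acts as the cathode; ions are reduced there and produced at the dilute (0.0067 M) anode.
With n = 3, Ecell = −(0.0592/3)·log([dilute]/[conc]) = −(0.0592/3)·log(0.0067/2.17) = +0.050 V.

0.050 V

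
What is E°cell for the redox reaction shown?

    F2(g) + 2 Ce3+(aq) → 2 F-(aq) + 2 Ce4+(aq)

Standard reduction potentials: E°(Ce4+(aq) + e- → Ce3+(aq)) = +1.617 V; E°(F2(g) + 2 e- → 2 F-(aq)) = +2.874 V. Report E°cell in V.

+1.257 V

F2(g) gains electrons, so the F₂/F⁻ couple is the cathode; the Ce⁴⁺/Ce³⁺ couple is the anode.
E°cell = E°(cathode) − E°(anode) = +2.874 − (+1.617) = +1.257 V.
The positive value indicates the reaction is spontaneous as written.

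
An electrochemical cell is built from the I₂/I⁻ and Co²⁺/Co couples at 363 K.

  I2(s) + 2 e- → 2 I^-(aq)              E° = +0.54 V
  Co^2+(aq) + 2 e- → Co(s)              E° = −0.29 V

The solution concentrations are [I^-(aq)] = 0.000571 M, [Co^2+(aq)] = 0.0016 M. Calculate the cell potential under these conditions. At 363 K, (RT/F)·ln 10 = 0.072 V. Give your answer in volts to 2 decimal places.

Since E°(I₂/I⁻) > E°(Co²⁺/Co), I₂/I⁻ serves as the cathode.
E°cell = +0.54 − (−0.29) = +0.83 V, with n = 2 electrons transferred.
The balanced reaction is I2(s) + Co(s) → 2 I^-(aq) + Co^2+(aq), so Q = [I^-(aq)]^2·[Co^2+(aq)] = 5.22×10^−10 and log Q = −9.283.
Applying E = E° − (RT ln10/nF)·log Q gives +0.83 − (0.072/2)(−9.283) = +1.16 V.

+1.16 V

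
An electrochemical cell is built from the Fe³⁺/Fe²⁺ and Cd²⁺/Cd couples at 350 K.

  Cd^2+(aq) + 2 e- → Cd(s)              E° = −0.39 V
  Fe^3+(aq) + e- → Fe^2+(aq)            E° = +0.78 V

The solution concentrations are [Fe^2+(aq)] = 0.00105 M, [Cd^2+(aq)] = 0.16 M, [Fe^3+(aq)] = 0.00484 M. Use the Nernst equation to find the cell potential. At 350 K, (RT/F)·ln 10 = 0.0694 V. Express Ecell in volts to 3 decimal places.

Fe³⁺/Fe²⁺ is reduced (cathode, E° = +0.78 V) and Cd²⁺/Cd is oxidized (anode).
E°cell = E°cat − E°an = +0.78 − (−0.39) = +1.17 V; n = 2.
Balancing gives 2 Fe^3+(aq) + Cd(s) → 2 Fe^2+(aq) + Cd^2+(aq); hence Q = ([Fe^2+(aq)]^2·[Cd^2+(aq)]) / [Fe^3+(aq)]^2 = 0.00753 (log Q = −2.123).
E = E° − (0.0694/n)·log Q = +1.17 − (0.0694/2)(−2.123) = +1.244 V.

+1.244 V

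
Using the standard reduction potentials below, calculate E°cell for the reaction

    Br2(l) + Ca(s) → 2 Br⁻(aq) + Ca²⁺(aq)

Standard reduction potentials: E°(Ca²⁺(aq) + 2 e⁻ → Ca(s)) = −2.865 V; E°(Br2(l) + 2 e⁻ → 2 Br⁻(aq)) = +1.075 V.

In the reaction as written, Br2(l) is reduced (cathode) and Ca²⁺(aq) is produced by oxidation at the anode.
E°cell = E°(cathode) − E°(anode) = +1.075 − (−2.865) = +3.940 V.

+3.940 V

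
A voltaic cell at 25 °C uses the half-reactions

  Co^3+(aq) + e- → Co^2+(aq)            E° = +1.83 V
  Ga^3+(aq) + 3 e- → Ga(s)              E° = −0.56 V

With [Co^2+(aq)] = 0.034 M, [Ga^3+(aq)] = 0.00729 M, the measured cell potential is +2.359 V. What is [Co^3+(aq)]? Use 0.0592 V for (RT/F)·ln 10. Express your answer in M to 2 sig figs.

0.0020 M

The Co³⁺/Co²⁺ couple has the larger reduction potential, so it is the cathode: E°cell = +1.83 − (−0.56) = +2.39 V and n = 3.
Since E = E° − (0.0592/n)·log Q, log Q = n(E° − E)/0.0592 = 1.571.
For 3 Co^3+(aq) + Ga(s) → 3 Co^2+(aq) + Ga^3+(aq), the reaction quotient is Q = ([Co^2+(aq)]^3·[Ga^3+(aq)]) / [Co^3+(aq)]^3.
Substituting the known concentrations and solving, log [Co^3+(aq)] = −2.705 and [Co^3+(aq)] = 0.0020 M.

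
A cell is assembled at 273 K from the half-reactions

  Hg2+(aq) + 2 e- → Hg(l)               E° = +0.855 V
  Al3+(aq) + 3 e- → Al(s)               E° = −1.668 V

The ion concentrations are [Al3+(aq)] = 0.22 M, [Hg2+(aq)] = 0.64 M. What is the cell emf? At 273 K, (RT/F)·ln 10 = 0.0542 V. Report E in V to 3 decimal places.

Since E°(Hg²⁺/Hg) > E°(Al³⁺/Al), Hg²⁺/Hg serves as the cathode.
The standard potential is +0.855 − (−1.668) = +2.523 V and the balanced reaction transfers n = 6 electrons.
For the overall reaction 3 Hg2+(aq) + 2 Al(s) → 3 Hg(l) + 2 Al3+(aq), Q = [Al3+(aq)]^2 / [Hg2+(aq)]^3 = 0.185, giving log Q = −0.734.
Applying E = E° − (RT ln10/nF)·log Q gives +2.523 − (0.0542/6)(−0.734) = +2.530 V.

+2.530 V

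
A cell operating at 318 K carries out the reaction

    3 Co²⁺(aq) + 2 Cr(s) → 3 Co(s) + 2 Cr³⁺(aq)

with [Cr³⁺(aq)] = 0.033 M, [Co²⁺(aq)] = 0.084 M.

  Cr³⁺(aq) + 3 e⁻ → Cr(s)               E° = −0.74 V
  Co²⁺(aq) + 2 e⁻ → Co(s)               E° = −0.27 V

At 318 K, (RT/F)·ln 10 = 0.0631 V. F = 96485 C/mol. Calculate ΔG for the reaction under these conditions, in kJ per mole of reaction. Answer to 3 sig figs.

−270 kJ/mol

With Co²⁺/Co reduced at the cathode, E°cell = −0.27 − (−0.74) = +0.47 V and n = 6.
The reaction quotient is [Cr³⁺(aq)]^2 / [Co²⁺(aq)]^3 = 1.84; by Nernst, E = +0.47 − (0.0631/6)(0.264) = +0.4672 V.
Then ΔG = −nFE = −6 × 96485 × +0.4672 J/mol = −270 kJ/mol.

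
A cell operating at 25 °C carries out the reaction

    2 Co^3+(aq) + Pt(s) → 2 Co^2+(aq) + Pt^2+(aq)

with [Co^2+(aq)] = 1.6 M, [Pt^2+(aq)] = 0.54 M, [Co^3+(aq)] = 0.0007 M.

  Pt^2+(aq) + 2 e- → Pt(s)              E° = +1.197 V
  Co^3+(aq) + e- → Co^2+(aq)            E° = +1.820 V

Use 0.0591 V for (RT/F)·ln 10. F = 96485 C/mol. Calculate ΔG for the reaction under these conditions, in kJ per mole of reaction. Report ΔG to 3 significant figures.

The standard cell potential is +1.820 − (+1.197) = +0.623 V, with n = 2 electrons in the balanced equation.
The reaction quotient is ([Co^2+(aq)]^2·[Pt^2+(aq)]) / [Co^3+(aq)]^2 = 2.82×10^6; by Nernst, E = +0.623 − (0.0591/2)(6.450) = +0.4324 V.
Finally ΔG = −nFE = −(2)(96485 C/mol)(+0.4324 V) = −83.4 kJ/mol.

−83.4 kJ/mol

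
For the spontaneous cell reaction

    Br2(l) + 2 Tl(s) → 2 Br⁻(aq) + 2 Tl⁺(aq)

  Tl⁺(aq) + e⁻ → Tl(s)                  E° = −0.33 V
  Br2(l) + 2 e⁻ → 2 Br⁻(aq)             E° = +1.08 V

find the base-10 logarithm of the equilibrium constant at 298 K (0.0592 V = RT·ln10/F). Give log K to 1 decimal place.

The Br₂/Br⁻ couple is reduced (cathode); E°cell = +1.08 − (−0.33) = +1.41 V with n = 2.
At equilibrium E = 0, so log K = nE°cell / 0.0592 = (2)(+1.41) / 0.0592 = 47.6.

log K = 47.6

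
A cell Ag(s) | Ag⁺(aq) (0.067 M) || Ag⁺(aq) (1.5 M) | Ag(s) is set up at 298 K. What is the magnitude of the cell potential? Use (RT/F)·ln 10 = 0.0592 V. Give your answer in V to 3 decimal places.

0.080 V

For a concentration cell E°cell = 0, since both electrodes use the same couple.
The compartment with the higher Ag⁺(aq) concentration (1.5 M) acts as the cathode; ions are reduced there and produced at the dilute (0.067 M) anode.
With n = 1, Ecell = −(0.0592/1)·log([dilute]/[conc]) = −(0.0592/1)·log(0.067/1.5) = +0.080 V.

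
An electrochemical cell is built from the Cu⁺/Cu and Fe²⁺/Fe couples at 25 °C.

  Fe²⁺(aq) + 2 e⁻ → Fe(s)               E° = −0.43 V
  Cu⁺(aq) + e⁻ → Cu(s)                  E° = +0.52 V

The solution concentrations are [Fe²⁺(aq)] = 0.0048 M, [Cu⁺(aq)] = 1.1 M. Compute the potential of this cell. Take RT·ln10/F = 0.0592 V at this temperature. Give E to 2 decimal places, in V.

+1.02 V

Since E°(Cu⁺/Cu) > E°(Fe²⁺/Fe), Cu⁺/Cu serves as the cathode.
E°cell = +0.52 − (−0.43) = +0.95 V, with n = 2 electrons transferred.
For the overall reaction 2 Cu⁺(aq) + Fe(s) → 2 Cu(s) + Fe²⁺(aq), Q = [Fe²⁺(aq)] / [Cu⁺(aq)]^2 = 0.00397, giving log Q = −2.402.
Applying E = E° − (RT ln10/nF)·log Q gives +0.95 − (0.0592/2)(−2.402) = +1.02 V.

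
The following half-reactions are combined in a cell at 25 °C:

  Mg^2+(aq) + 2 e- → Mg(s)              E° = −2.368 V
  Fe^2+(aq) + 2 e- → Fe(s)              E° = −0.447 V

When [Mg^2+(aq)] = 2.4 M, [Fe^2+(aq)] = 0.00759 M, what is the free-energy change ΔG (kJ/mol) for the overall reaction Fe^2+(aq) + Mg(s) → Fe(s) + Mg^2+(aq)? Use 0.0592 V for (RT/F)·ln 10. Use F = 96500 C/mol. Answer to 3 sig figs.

−356 kJ/mol

E°cell = −0.447 − (−2.368) = +1.921 V; the balanced reaction transfers n = 2 electrons.
The reaction quotient is [Mg^2+(aq)] / [Fe^2+(aq)] = 316; by Nernst, E = +1.921 − (0.0592/2)(2.500) = +1.8470 V.
Then ΔG = −nFE = −2 × 96500 × +1.8470 J/mol = −356 kJ/mol.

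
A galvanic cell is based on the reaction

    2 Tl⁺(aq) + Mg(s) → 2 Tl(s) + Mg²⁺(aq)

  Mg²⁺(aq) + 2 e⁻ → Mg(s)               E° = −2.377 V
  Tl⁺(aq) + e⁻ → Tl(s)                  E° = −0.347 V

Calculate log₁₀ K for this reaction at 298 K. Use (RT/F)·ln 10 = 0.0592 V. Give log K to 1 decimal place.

The Tl⁺/Tl couple is reduced (cathode); E°cell = −0.347 − (−2.377) = +2.030 V with n = 2.
At equilibrium E = 0, so log K = nE°cell / 0.0592 = (2)(+2.030) / 0.0592 = 68.6.

log K = 68.6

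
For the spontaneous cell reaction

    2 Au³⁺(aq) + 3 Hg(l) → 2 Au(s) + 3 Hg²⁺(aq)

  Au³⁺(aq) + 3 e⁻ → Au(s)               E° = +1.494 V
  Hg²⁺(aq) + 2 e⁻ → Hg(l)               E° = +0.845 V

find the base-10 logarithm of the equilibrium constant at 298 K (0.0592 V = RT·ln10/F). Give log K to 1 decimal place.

The Au³⁺/Au couple is reduced (cathode); E°cell = +1.494 − (+0.845) = +0.649 V with n = 6.
At equilibrium E = 0, so log K = nE°cell / 0.0592 = (6)(+0.649) / 0.0592 = 65.8.

log K = 65.8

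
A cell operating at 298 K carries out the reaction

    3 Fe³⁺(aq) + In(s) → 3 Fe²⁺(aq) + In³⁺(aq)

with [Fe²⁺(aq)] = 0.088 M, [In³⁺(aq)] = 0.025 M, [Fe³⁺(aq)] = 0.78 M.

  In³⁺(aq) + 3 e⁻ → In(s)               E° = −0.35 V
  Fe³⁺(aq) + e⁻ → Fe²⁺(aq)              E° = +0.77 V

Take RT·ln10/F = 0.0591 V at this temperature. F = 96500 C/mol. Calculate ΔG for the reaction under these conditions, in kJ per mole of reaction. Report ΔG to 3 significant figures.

E°cell = +0.77 − (−0.35) = +1.12 V; the balanced reaction transfers n = 3 electrons.
The reaction quotient is ([Fe²⁺(aq)]^3·[In³⁺(aq)]) / [Fe³⁺(aq)]^3 = 3.59×10^−5; by Nernst, E = +1.12 − (0.0591/3)(−4.445) = +1.2076 V.
Finally ΔG = −nFE = −(3)(96500 C/mol)(+1.2076 V) = −350 kJ/mol.

−350 kJ/mol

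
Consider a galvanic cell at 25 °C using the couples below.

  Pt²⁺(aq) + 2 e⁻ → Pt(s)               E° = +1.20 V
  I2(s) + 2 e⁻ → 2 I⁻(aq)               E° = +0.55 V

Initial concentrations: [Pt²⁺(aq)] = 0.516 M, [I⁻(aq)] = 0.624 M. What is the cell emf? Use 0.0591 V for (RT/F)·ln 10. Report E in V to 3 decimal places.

Since E°(Pt²⁺/Pt) > E°(I₂/I⁻), Pt²⁺/Pt serves as the cathode.
E°cell = +1.20 − (+0.55) = +0.65 V, with n = 2 electrons transferred.
The balanced reaction is Pt²⁺(aq) + 2 I⁻(aq) → Pt(s) + I2(s), so Q = 1 / ([Pt²⁺(aq)]·[I⁻(aq)]^2) = 4.98 and log Q = 0.697.
E = E° − (0.0591/n)·log Q = +0.65 − (0.0591/2)(0.697) = +0.629 V.

+0.629 V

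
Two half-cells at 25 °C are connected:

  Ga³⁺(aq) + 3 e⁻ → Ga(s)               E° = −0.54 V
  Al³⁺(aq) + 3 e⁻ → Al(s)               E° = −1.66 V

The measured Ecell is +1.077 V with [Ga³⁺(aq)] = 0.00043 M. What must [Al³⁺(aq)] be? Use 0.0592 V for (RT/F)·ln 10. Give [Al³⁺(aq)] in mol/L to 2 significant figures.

With Ga³⁺/Ga at the cathode and Al³⁺/Al at the anode, E°cell = −0.54 − (−1.66) = +1.12 V (n = 3).
Since E = E° − (0.0592/n)·log Q, log Q = n(E° − E)/0.0592 = 2.179.
For Ga³⁺(aq) + Al(s) → Ga(s) + Al³⁺(aq), the reaction quotient is Q = [Al³⁺(aq)] / [Ga³⁺(aq)].
Substituting the known concentrations and solving, log [Al³⁺(aq)] = −1.188 and [Al³⁺(aq)] = 0.065 M.

0.065 M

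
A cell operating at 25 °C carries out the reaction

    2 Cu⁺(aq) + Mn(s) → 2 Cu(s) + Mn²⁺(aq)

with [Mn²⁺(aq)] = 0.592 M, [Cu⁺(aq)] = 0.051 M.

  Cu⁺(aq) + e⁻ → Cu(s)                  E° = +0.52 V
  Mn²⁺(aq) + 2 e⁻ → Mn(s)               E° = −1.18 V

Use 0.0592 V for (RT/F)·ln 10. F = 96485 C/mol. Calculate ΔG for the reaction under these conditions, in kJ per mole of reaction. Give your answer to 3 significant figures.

E°cell = +0.52 − (−1.18) = +1.70 V; the balanced reaction transfers n = 2 electrons.
Q = [Mn²⁺(aq)] / [Cu⁺(aq)]^2 = 228, so log Q = 2.357 and E = +1.70 − (0.0592/2)(2.357) = +1.6302 V.
ΔG = −nFE = −(2)(96485)(+1.6302) J/mol = −315 kJ/mol.

−315 kJ/mol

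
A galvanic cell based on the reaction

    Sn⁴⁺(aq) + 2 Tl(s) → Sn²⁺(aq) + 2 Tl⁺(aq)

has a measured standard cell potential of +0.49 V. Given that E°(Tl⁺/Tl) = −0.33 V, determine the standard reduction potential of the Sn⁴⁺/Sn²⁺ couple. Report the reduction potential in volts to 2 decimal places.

+0.16 V

In the reaction as written the Sn⁴⁺/Sn²⁺ couple is reduced (cathode) and Tl⁺/Tl is oxidized (anode), so E°cell = E°(Sn⁴⁺/Sn²⁺) − E°(Tl⁺/Tl).
E°(Sn⁴⁺/Sn²⁺) = E°cell + E°(anode) = +0.49 + (−0.33) = +0.16 V.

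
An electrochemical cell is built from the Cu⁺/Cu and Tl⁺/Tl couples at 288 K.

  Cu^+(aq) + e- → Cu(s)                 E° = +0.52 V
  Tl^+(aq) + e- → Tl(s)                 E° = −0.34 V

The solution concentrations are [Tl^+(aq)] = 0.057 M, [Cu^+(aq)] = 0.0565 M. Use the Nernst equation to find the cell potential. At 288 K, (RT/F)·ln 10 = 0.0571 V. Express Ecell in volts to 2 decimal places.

+0.86 V

The Cu⁺/Cu couple has the more positive E°, so it is the cathode; Tl⁺/Tl is the anode.
The standard potential is +0.52 − (−0.34) = +0.86 V and the balanced reaction transfers n = 1 electron.
The balanced reaction is Cu^+(aq) + Tl(s) → Cu(s) + Tl^+(aq), so Q = [Tl^+(aq)] / [Cu^+(aq)] = 1.01 and log Q = 0.004.
E = E° − (0.0571/n)·log Q = +0.86 − (0.0571/1)(0.004) = +0.86 V.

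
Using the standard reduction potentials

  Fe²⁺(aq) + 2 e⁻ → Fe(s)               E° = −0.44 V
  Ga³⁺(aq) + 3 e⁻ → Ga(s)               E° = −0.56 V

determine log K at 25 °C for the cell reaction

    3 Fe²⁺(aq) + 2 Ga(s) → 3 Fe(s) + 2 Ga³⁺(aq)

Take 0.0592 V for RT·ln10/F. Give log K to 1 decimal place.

The Fe²⁺/Fe couple is reduced (cathode); E°cell = −0.44 − (−0.56) = +0.12 V with n = 6.
At equilibrium E = 0, so log K = nE°cell / 0.0592 = (6)(+0.12) / 0.0592 = 12.2.

log K = 12.2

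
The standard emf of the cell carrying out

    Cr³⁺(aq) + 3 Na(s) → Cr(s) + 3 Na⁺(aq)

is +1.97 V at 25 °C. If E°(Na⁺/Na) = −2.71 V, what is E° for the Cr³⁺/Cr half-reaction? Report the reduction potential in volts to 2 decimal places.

−0.74 V

In the reaction as written the Cr³⁺/Cr couple is reduced (cathode) and Na⁺/Na is oxidized (anode), so E°cell = E°(Cr³⁺/Cr) − E°(Na⁺/Na).
E°(Cr³⁺/Cr) = E°cell + E°(anode) = +1.97 + (−2.71) = −0.74 V.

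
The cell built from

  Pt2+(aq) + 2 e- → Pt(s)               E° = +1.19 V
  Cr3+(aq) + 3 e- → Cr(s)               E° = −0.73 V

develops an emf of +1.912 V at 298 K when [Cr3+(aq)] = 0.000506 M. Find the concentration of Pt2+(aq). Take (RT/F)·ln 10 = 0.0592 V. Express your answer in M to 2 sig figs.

0.0034 M

Pt²⁺/Pt is the cathode (higher E°); E°cell = +1.19 − (−0.73) = +1.92 V with n = 6.
Rearranging E = E° − (0.0592/n)·log Q gives log Q = 6(+1.92 − (+1.912))/0.0592 = 0.811.
Balancing electrons gives 3 Pt2+(aq) + 2 Cr(s) → 3 Pt(s) + 2 Cr3+(aq); thus Q = [Cr3+(aq)]^2 / [Pt2+(aq)]^3.
Substituting the known concentrations and solving, log [Pt2+(aq)] = −2.468 and [Pt2+(aq)] = 0.0034 M.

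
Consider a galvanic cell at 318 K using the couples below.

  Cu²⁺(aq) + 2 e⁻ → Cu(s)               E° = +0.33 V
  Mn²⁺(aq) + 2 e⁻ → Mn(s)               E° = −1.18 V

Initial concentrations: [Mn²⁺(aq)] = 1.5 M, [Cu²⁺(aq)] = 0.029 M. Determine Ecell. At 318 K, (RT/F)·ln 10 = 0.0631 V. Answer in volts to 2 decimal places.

+1.46 V

Cu²⁺/Cu is reduced (cathode, E° = +0.33 V) and Mn²⁺/Mn is oxidized (anode).
E°cell = +0.33 − (−1.18) = +1.51 V, with n = 2 electrons transferred.
For the overall reaction Cu²⁺(aq) + Mn(s) → Cu(s) + Mn²⁺(aq), Q = [Mn²⁺(aq)] / [Cu²⁺(aq)] = 51.7, giving log Q = 1.714.
Applying E = E° − (RT ln10/nF)·log Q gives +1.51 − (0.0631/2)(1.714) = +1.46 V.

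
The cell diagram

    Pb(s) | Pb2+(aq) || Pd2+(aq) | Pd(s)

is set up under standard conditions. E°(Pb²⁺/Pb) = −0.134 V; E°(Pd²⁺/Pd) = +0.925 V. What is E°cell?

+1.059 V

By convention the left-hand electrode in cell notation is the anode (oxidation) and the right-hand electrode is the cathode (reduction).
E°cell = E°(right) − E°(left) = +0.925 − (−0.134) = +1.059 V.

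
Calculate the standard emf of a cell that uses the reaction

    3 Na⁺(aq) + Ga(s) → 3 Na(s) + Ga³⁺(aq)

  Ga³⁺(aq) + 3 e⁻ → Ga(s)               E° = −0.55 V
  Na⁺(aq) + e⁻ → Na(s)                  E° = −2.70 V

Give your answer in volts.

Na⁺(aq) gains electrons, so the Na⁺/Na couple is the cathode; the Ga³⁺/Ga couple is the anode.
E°cell = E°(cathode) − E°(anode) = −2.70 − (−0.55) = −2.15 V.
The negative E°cell means the reaction is non-spontaneous in the direction written.

−2.15 V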